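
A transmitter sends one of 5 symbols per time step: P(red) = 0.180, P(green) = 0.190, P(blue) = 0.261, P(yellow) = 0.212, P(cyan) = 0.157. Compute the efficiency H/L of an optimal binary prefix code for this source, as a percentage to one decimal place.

98.4%

Entropy H = −Σ p log₂ p ≈ 2.3001 bits.
Huffman merges: 157/1000+9/50→337/1000; 19/100+53/250→201/500; 261/1000+337/1000→299/500; 201/500+299/500→1. L = 2337/1000 ≈ 2.3370.
Efficiency = H/L = 2.3001/2.3370 = 98.4%.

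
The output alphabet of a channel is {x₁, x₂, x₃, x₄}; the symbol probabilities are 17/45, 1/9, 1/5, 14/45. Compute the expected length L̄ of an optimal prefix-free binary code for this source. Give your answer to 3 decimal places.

1.933 bits/symbol

Repeatedly combine the two least-probable nodes; the expected code length is the sum of the merged weights.
merge 1/9 + 1/5 → 14/45
merge 14/45 + 14/45 → 28/45
merge 17/45 + 28/45 → 1
L = 14/45 + 28/45 + 1 = 29/15 ≈ 1.933 bits/symbol.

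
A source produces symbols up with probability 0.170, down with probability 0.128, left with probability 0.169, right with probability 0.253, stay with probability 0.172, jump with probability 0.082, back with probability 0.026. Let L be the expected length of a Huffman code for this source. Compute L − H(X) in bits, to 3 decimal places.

0.064 bits

Entropy H = −Σ p log₂ p ≈ 2.6189 bits.
Huffman merges: 13/500+41/500→27/250; 27/250+16/125→59/250; 169/1000+17/100→339/1000; 43/250+59/250→51/125; 253/1000+339/1000→74/125; 51/125+74/125→1. L = 2683/1000 ≈ 2.6830.
L − H = 2.6830 − 2.6189 = 0.064 bits.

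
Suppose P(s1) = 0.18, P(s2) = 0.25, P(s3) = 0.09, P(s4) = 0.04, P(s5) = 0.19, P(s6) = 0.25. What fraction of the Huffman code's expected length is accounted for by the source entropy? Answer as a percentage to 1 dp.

Entropy H = −Σ p log₂ p ≈ 2.3989 bits.
Huffman merges: 1/25+9/100→13/100; 13/100+9/50→31/100; 19/100+1/4→11/25; 1/4+31/100→14/25; 11/25+14/25→1. L = 61/25 ≈ 2.4400.
Efficiency = H/L = 2.3989/2.4400 = 98.3%.

98.3%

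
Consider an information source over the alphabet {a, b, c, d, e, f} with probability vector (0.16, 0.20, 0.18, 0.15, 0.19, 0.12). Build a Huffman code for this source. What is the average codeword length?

Repeatedly combine the two least-probable nodes; the expected code length is the sum of the merged weights.
merge 3/25 + 3/20 → 27/100
merge 4/25 + 9/50 → 17/50
merge 19/100 + 1/5 → 39/100
merge 27/100 + 17/50 → 61/100
merge 39/100 + 61/100 → 1
L = 27/100 + 17/50 + 39/100 + 61/100 + 1 = 261/100 = 2.61 bits/symbol.

2.61 bits/symbol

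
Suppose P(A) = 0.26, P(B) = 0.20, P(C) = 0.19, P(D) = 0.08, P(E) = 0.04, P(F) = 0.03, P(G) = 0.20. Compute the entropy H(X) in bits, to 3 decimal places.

H = −Σ pᵢ log₂ pᵢ.
−0.26·log₂(0.26) = 0.5053
−0.20·log₂(0.20) = 0.4644
−0.19·log₂(0.19) = 0.4552
−0.08·log₂(0.08) = 0.2915
−0.04·log₂(0.04) = 0.1858
−0.03·log₂(0.03) = 0.1518
−0.20·log₂(0.20) = 0.4644
Sum ≈ 2.5183 → 2.518 bits.

2.518 bits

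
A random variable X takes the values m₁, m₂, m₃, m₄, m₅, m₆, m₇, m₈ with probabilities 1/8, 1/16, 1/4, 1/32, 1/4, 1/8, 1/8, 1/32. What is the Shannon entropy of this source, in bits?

Each probability is a power of 1/2, so log₂(1/p) is an integer.
H = Σ p·log₂(1/p) = 1/8·3 + 1/16·4 + 1/4·2 + 1/32·5 + 1/4·2 + 1/8·3 + 1/8·3 + 1/32·5 = 2.6875 bits.

2.6875 bits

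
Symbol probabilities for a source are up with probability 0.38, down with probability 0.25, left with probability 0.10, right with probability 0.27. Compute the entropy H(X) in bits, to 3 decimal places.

H = −Σ pᵢ log₂ pᵢ.
−0.38·log₂(0.38) = 0.5305
−0.25·log₂(0.25) = 0.5000
−0.10·log₂(0.10) = 0.3322
−0.27·log₂(0.27) = 0.5100
Sum ≈ 1.8727 → 1.873 bits.

1.873 bits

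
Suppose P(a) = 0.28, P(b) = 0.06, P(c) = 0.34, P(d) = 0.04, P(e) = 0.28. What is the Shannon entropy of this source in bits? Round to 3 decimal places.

1.987 bits

H = −Σ pᵢ log₂ pᵢ.
−0.28·log₂(0.28) = 0.5142
−0.06·log₂(0.06) = 0.2435
−0.34·log₂(0.34) = 0.5292
−0.04·log₂(0.04) = 0.1858
−0.28·log₂(0.28) = 0.5142
Sum ≈ 1.9869 → 1.987 bits.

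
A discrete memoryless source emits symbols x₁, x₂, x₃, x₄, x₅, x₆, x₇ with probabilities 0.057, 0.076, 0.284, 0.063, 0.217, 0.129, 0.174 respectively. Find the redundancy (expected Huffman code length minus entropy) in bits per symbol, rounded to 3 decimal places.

0.035 bits

Entropy H = −Σ p log₂ p ≈ 2.5836 bits.
Huffman merges: 57/1000+63/1000→3/25; 19/250+3/25→49/250; 129/1000+87/500→303/1000; 49/250+217/1000→413/1000; 71/250+303/1000→587/1000; 413/1000+587/1000→1. L = 2619/1000 ≈ 2.6190.
L − H = 2.6190 − 2.5836 = 0.035 bits.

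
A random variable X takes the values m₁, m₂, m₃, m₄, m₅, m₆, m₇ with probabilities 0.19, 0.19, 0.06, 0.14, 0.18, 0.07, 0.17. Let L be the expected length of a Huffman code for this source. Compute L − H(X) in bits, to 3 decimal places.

Entropy H = −Σ p log₂ p ≈ 2.6995 bits.
Huffman merges: 3/50+7/100→13/100; 13/100+7/50→27/100; 17/100+9/50→7/20; 19/100+19/100→19/50; 27/100+7/20→31/50; 19/50+31/50→1. L = 11/4 ≈ 2.7500.
L − H = 2.7500 − 2.6995 = 0.050 bits.

0.050 bits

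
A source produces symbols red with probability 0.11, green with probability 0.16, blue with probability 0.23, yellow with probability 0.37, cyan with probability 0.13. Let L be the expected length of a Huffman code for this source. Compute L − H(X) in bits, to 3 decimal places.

Entropy H = −Σ p log₂ p ≈ 2.1743 bits.
Huffman merges: 11/100+13/100→6/25; 4/25+23/100→39/100; 6/25+37/100→61/100; 39/100+61/100→1. L = 56/25 ≈ 2.2400.
L − H = 2.2400 − 2.1743 = 0.066 bits.

0.066 bits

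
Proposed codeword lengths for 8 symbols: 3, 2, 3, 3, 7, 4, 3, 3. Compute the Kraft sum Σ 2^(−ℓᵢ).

With common denominator 2^7 = 128: Σ 2^(−ℓᵢ) = 16/128 + 32/128 + 16/128 + 16/128 + 1/128 + 8/128 + 16/128 + 16/128 = 121/128 = 0.9453125.

0.9453125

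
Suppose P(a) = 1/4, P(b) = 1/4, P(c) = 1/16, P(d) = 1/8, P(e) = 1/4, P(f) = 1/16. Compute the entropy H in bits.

Each probability is a power of 1/2, so log₂(1/p) is an integer.
H = Σ p·log₂(1/p) = 1/4·2 + 1/4·2 + 1/16·4 + 1/8·3 + 1/4·2 + 1/16·4 = 2.375 bits.

2.375 bits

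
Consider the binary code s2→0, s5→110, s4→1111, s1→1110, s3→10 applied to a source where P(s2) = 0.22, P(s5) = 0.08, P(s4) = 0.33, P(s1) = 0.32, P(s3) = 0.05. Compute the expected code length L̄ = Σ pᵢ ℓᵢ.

L̄ = Σ pᵢ·ℓᵢ = 0.22·1 + 0.08·3 + 0.33·4 + 0.32·4 + 0.05·2 = 3.16 bits/symbol.

3.16 bits/symbol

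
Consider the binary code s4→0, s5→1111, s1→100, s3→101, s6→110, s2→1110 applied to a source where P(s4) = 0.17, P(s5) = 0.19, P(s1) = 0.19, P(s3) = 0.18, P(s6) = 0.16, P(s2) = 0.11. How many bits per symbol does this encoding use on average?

L̄ = Σ pᵢ·ℓᵢ = 0.17·1 + 0.19·4 + 0.19·3 + 0.18·3 + 0.16·3 + 0.11·4 = 2.96 bits/symbol.

2.96 bits/symbol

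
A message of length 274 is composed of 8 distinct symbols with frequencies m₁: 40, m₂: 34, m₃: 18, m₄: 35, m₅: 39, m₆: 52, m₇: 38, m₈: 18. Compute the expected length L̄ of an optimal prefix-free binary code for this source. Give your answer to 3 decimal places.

2.942 bits/symbol

Probabilities are the counts divided by 274.
Repeatedly combine the two least-probable nodes; the expected code length is the sum of the merged weights.
merge 9/137 + 9/137 → 18/137
merge 17/137 + 35/274 → 69/274
merge 18/137 + 19/137 → 37/137
merge 39/274 + 20/137 → 79/274
merge 26/137 + 69/274 → 121/274
merge 37/137 + 79/274 → 153/274
merge 121/274 + 153/274 → 1
L = 18/137 + 69/274 + 37/137 + 79/274 + 121/274 + 153/274 + 1 = 403/137 ≈ 2.942 bits/symbol.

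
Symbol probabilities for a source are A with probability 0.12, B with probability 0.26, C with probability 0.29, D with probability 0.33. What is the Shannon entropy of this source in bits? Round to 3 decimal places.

1.918 bits

H = −Σ pᵢ log₂ pᵢ.
−0.12·log₂(0.12) = 0.3671
−0.26·log₂(0.26) = 0.5053
−0.29·log₂(0.29) = 0.5179
−0.33·log₂(0.33) = 0.5278
Sum ≈ 1.9181 → 1.918 bits.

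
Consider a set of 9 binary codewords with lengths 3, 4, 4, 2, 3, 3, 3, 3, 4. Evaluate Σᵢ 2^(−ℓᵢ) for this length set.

1.0625

With common denominator 2^4 = 16: Σ 2^(−ℓᵢ) = 2/16 + 1/16 + 1/16 + 4/16 + 2/16 + 2/16 + 2/16 + 2/16 + 1/16 = 17/16 = 1.0625.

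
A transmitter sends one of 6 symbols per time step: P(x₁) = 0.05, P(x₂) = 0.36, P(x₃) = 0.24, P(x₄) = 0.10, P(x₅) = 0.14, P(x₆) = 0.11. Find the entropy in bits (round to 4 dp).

2.3204 bits

H = −Σ pᵢ log₂ pᵢ.
−0.05·log₂(0.05) = 0.2161
−0.36·log₂(0.36) = 0.5306
−0.24·log₂(0.24) = 0.4941
−0.10·log₂(0.10) = 0.3322
−0.14·log₂(0.14) = 0.3971
−0.11·log₂(0.11) = 0.3503
Sum ≈ 2.3204 → 2.3204 bits.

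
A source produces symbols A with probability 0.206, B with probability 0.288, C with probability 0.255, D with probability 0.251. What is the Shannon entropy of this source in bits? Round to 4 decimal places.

1.9900 bits

H = −Σ pᵢ log₂ pᵢ.
−0.206·log₂(0.206) = 0.4695
−0.288·log₂(0.288) = 0.5172
−0.255·log₂(0.255) = 0.5027
−0.251·log₂(0.251) = 0.5006
Sum ≈ 1.9900 → 1.9900 bits.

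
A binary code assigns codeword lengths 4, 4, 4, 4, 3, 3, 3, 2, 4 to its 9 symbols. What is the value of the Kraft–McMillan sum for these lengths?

0.9375

With common denominator 2^4 = 16: Σ 2^(−ℓᵢ) = 1/16 + 1/16 + 1/16 + 1/16 + 2/16 + 2/16 + 2/16 + 4/16 + 1/16 = 15/16 = 0.9375.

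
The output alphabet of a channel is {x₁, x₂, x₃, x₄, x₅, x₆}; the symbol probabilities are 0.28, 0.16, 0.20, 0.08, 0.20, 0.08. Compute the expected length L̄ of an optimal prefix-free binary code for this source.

2.48 bits/symbol

Repeatedly combine the two least-probable nodes; the expected code length is the sum of the merged weights.
merge 2/25 + 2/25 → 4/25
merge 4/25 + 4/25 → 8/25
merge 1/5 + 1/5 → 2/5
merge 7/25 + 8/25 → 3/5
merge 2/5 + 3/5 → 1
L = 4/25 + 8/25 + 2/5 + 3/5 + 1 = 62/25 = 2.48 bits/symbol.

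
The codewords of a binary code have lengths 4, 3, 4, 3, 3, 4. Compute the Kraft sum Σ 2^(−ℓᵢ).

With common denominator 2^4 = 16: Σ 2^(−ℓᵢ) = 1/16 + 2/16 + 1/16 + 2/16 + 2/16 + 1/16 = 9/16 = 0.5625.

0.5625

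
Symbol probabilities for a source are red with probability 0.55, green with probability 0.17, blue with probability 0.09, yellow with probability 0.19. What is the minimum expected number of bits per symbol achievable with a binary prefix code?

1.71 bits/symbol

Repeatedly combine the two least-probable nodes; the expected code length is the sum of the merged weights.
merge 9/100 + 17/100 → 13/50
merge 19/100 + 13/50 → 9/20
merge 9/20 + 11/20 → 1
L = 13/50 + 9/20 + 1 = 171/100 = 1.71 bits/symbol.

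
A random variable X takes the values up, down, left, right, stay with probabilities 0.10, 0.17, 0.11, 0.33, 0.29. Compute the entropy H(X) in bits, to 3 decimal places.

2.163 bits

H = −Σ pᵢ log₂ pᵢ.
−0.10·log₂(0.10) = 0.3322
−0.17·log₂(0.17) = 0.4346
−0.11·log₂(0.11) = 0.3503
−0.33·log₂(0.33) = 0.5278
−0.29·log₂(0.29) = 0.5179
Sum ≈ 2.1628 → 2.163 bits.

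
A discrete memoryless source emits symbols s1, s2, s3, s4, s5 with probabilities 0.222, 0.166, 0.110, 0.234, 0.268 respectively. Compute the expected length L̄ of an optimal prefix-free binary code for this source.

Repeatedly combine the two least-probable nodes; the expected code length is the sum of the merged weights.
merge 11/100 + 83/500 → 69/250
merge 111/500 + 117/500 → 57/125
merge 67/250 + 69/250 → 68/125
merge 57/125 + 68/125 → 1
L = 69/250 + 57/125 + 68/125 + 1 = 569/250 = 2.276 bits/symbol.

2.276 bits/symbol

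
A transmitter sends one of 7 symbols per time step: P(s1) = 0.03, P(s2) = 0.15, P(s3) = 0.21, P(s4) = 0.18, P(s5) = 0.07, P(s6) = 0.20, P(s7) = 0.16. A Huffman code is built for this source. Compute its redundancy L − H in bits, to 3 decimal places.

Entropy H = −Σ p log₂ p ≈ 2.6364 bits.
Huffman merges: 3/100+7/100→1/10; 1/10+3/20→1/4; 4/25+9/50→17/50; 1/5+21/100→41/100; 1/4+17/50→59/100; 41/100+59/100→1. L = 269/100 ≈ 2.6900.
L − H = 2.6900 − 2.6364 = 0.054 bits.

0.054 bits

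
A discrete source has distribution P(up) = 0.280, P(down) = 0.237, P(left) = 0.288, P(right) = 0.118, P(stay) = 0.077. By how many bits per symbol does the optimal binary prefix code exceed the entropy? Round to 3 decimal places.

0.023 bits

Entropy H = −Σ p log₂ p ≈ 2.1723 bits.
Huffman merges: 77/1000+59/500→39/200; 39/200+237/1000→54/125; 7/25+36/125→71/125; 54/125+71/125→1. L = 439/200 ≈ 2.1950.
L − H = 2.1950 − 2.1723 = 0.023 bits.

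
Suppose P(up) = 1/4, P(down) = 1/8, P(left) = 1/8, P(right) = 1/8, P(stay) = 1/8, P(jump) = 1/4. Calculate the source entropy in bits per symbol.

Each probability is a power of 1/2, so log₂(1/p) is an integer.
H = Σ p·log₂(1/p) = 1/4·2 + 1/8·3 + 1/8·3 + 1/8·3 + 1/8·3 + 1/4·2 = 2.5 bits.

2.5 bits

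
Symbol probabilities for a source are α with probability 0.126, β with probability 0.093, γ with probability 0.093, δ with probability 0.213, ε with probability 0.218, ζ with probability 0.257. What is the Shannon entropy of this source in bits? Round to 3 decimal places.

2.472 bits

H = −Σ pᵢ log₂ pᵢ.
−0.126·log₂(0.126) = 0.3766
−0.093·log₂(0.093) = 0.3187
−0.093·log₂(0.093) = 0.3187
−0.213·log₂(0.213) = 0.4752
−0.218·log₂(0.218) = 0.4791
−0.257·log₂(0.257) = 0.5038
Sum ≈ 2.4720 → 2.472 bits.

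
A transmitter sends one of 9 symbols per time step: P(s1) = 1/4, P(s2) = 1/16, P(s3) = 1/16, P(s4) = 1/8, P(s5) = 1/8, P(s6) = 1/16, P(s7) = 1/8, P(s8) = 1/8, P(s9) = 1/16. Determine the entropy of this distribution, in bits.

3 bits

Each probability is a power of 1/2, so log₂(1/p) is an integer.
H = Σ p·log₂(1/p) = 1/4·2 + 1/16·4 + 1/16·4 + 1/8·3 + 1/8·3 + 1/16·4 + 1/8·3 + 1/8·3 + 1/16·4 = 3 bits.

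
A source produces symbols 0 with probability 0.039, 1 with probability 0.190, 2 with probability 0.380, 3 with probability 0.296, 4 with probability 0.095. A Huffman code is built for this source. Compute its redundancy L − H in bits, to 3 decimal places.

0.067 bits

Entropy H = −Σ p log₂ p ≈ 2.0107 bits.
Huffman merges: 39/1000+19/200→67/500; 67/500+19/100→81/250; 37/125+81/250→31/50; 19/50+31/50→1. L = 1039/500 ≈ 2.0780.
L − H = 2.0780 − 2.0107 = 0.067 bits.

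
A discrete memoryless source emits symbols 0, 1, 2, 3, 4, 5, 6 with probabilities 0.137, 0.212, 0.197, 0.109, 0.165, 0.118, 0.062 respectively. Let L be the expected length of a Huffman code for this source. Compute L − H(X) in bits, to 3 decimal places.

Entropy H = −Σ p log₂ p ≈ 2.7190 bits.
Huffman merges: 31/500+109/1000→171/1000; 59/500+137/1000→51/200; 33/200+171/1000→42/125; 197/1000+53/250→409/1000; 51/200+42/125→591/1000; 409/1000+591/1000→1. L = 1381/500 ≈ 2.7620.
L − H = 2.7620 − 2.7190 = 0.043 bits.

0.043 bits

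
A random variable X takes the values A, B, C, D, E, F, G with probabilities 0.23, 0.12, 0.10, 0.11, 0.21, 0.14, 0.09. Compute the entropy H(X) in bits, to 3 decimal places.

2.720 bits

H = −Σ pᵢ log₂ pᵢ.
−0.23·log₂(0.23) = 0.4877
−0.12·log₂(0.12) = 0.3671
−0.10·log₂(0.10) = 0.3322
−0.11·log₂(0.11) = 0.3503
−0.21·log₂(0.21) = 0.4728
−0.14·log₂(0.14) = 0.3971
−0.09·log₂(0.09) = 0.3127
Sum ≈ 2.7198 → 2.720 bits.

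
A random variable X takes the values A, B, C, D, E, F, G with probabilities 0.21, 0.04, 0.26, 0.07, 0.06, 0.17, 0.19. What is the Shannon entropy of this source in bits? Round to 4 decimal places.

2.5658 bits

H = −Σ pᵢ log₂ pᵢ.
−0.21·log₂(0.21) = 0.4728
−0.04·log₂(0.04) = 0.1858
−0.26·log₂(0.26) = 0.5053
−0.07·log₂(0.07) = 0.2686
−0.06·log₂(0.06) = 0.2435
−0.17·log₂(0.17) = 0.4346
−0.19·log₂(0.19) = 0.4552
Sum ≈ 2.5658 → 2.5658 bits.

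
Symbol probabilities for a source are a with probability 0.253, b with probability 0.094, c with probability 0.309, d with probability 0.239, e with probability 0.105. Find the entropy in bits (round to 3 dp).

H = −Σ pᵢ log₂ pᵢ.
−0.253·log₂(0.253) = 0.5016
−0.094·log₂(0.094) = 0.3207
−0.309·log₂(0.309) = 0.5235
−0.239·log₂(0.239) = 0.4935
−0.105·log₂(0.105) = 0.3414
Sum ≈ 2.1808 → 2.181 bits.

2.181 bits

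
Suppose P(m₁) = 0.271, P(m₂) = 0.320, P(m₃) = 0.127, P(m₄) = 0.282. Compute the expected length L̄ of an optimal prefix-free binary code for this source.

2 bits/symbol

Repeatedly combine the two least-probable nodes; the expected code length is the sum of the merged weights.
merge 127/1000 + 271/1000 → 199/500
merge 141/500 + 8/25 → 301/500
merge 199/500 + 301/500 → 1
L = 199/500 + 301/500 + 1 = 2 bits/symbol.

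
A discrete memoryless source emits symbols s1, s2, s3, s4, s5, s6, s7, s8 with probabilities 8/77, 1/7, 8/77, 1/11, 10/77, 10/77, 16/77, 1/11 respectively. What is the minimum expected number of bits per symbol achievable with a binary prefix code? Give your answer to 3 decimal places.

Repeatedly combine the two least-probable nodes; the expected code length is the sum of the merged weights.
merge 1/11 + 1/11 → 2/11
merge 8/77 + 8/77 → 16/77
merge 10/77 + 10/77 → 20/77
merge 1/7 + 2/11 → 25/77
merge 16/77 + 16/77 → 32/77
merge 20/77 + 25/77 → 45/77
merge 32/77 + 45/77 → 1
L = 2/11 + 16/77 + 20/77 + 25/77 + 32/77 + 45/77 + 1 = 229/77 ≈ 2.974 bits/symbol.

2.974 bits/symbol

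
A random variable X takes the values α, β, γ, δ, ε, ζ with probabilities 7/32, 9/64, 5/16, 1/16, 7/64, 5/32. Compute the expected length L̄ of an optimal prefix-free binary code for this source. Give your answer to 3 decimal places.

Repeatedly combine the two least-probable nodes; the expected code length is the sum of the merged weights.
merge 1/16 + 7/64 → 11/64
merge 9/64 + 5/32 → 19/64
merge 11/64 + 7/32 → 25/64
merge 19/64 + 5/16 → 39/64
merge 25/64 + 39/64 → 1
L = 11/64 + 19/64 + 25/64 + 39/64 + 1 = 79/32 ≈ 2.469 bits/symbol.

2.469 bits/symbol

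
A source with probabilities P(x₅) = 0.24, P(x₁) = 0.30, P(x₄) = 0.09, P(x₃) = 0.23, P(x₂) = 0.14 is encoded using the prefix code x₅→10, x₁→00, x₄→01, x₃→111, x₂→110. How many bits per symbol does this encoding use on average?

2.37 bits/symbol

L̄ = Σ pᵢ·ℓᵢ = 0.24·2 + 0.30·2 + 0.09·2 + 0.23·3 + 0.14·3 = 2.37 bits/symbol.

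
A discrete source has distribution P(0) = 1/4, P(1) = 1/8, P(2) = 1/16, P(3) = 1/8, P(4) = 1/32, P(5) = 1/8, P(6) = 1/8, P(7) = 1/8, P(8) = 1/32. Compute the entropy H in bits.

Each probability is a power of 1/2, so log₂(1/p) is an integer.
H = Σ p·log₂(1/p) = 1/4·2 + 1/8·3 + 1/16·4 + 1/8·3 + 1/32·5 + 1/8·3 + 1/8·3 + 1/8·3 + 1/32·5 = 2.9375 bits.

2.9375 bits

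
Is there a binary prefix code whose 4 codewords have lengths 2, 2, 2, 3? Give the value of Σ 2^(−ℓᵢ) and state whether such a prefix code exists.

With common denominator 2^3 = 8: Σ 2^(−ℓᵢ) = 2/8 + 2/8 + 2/8 + 1/8 = 7/8 = 0.875.
Kraft's inequality requires Σ ≤ 1; here Σ = 0.875 ≤ 1, so such a prefix code exists.

0.875; yes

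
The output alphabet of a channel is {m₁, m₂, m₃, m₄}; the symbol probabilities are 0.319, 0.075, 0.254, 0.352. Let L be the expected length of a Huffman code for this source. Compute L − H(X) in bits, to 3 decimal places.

0.138 bits

Entropy H = −Σ p log₂ p ≈ 1.8385 bits.
Huffman merges: 3/40+127/500→329/1000; 319/1000+329/1000→81/125; 44/125+81/125→1. L = 1977/1000 ≈ 1.9770.
L − H = 1.9770 − 1.8385 = 0.138 bits.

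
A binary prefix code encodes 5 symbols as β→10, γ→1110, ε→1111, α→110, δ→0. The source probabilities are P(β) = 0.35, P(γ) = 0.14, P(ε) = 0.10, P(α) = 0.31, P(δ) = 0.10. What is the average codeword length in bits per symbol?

2.69 bits/symbol

L̄ = Σ pᵢ·ℓᵢ = 0.35·2 + 0.14·4 + 0.10·4 + 0.31·3 + 0.10·1 = 2.69 bits/symbol.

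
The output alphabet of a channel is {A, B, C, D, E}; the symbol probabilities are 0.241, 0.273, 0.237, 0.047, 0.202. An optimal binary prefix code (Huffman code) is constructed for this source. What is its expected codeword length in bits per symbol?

Repeatedly combine the two least-probable nodes; the expected code length is the sum of the merged weights.
merge 47/1000 + 101/500 → 249/1000
merge 237/1000 + 241/1000 → 239/500
merge 249/1000 + 273/1000 → 261/500
merge 239/500 + 261/500 → 1
L = 249/1000 + 239/500 + 261/500 + 1 = 2249/1000 = 2.249 bits/symbol.

2.249 bits/symbol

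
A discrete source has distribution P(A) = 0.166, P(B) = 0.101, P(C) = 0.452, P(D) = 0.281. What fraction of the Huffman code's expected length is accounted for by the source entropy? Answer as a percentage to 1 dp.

99.0%

Entropy H = −Σ p log₂ p ≈ 1.7966 bits.
Huffman merges: 101/1000+83/500→267/1000; 267/1000+281/1000→137/250; 113/250+137/250→1. L = 363/200 ≈ 1.8150.
Efficiency = H/L = 1.7966/1.8150 = 99.0%.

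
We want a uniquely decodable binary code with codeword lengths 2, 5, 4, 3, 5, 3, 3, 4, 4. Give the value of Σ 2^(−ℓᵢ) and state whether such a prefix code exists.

0.875; yes

With common denominator 2^5 = 32: Σ 2^(−ℓᵢ) = 8/32 + 1/32 + 2/32 + 4/32 + 1/32 + 4/32 + 4/32 + 2/32 + 2/32 = 28/32 = 0.875.
Kraft's inequality requires Σ ≤ 1; here Σ = 0.875 ≤ 1, so such a prefix code exists.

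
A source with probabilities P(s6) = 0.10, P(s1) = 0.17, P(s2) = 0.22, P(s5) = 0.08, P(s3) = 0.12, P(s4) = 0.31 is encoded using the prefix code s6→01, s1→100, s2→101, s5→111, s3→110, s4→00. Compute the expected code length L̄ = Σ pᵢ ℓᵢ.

2.59 bits/symbol

L̄ = Σ pᵢ·ℓᵢ = 0.10·2 + 0.17·3 + 0.22·3 + 0.08·3 + 0.12·3 + 0.31·2 = 2.59 bits/symbol.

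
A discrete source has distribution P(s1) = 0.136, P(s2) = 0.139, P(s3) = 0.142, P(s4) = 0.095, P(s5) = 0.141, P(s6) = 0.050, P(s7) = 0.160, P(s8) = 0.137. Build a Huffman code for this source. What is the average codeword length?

Repeatedly combine the two least-probable nodes; the expected code length is the sum of the merged weights.
merge 1/20 + 19/200 → 29/200
merge 17/125 + 137/1000 → 273/1000
merge 139/1000 + 141/1000 → 7/25
merge 71/500 + 29/200 → 287/1000
merge 4/25 + 273/1000 → 433/1000
merge 7/25 + 287/1000 → 567/1000
merge 433/1000 + 567/1000 → 1
L = 29/200 + 273/1000 + 7/25 + 287/1000 + 433/1000 + 567/1000 + 1 = 597/200 = 2.985 bits/symbol.

2.985 bits/symbol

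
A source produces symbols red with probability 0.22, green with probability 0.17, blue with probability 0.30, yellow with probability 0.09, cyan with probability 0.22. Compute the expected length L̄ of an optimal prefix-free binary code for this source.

2.26 bits/symbol

Repeatedly combine the two least-probable nodes; the expected code length is the sum of the merged weights.
merge 9/100 + 17/100 → 13/50
merge 11/50 + 11/50 → 11/25
merge 13/50 + 3/10 → 14/25
merge 11/25 + 14/25 → 1
L = 13/50 + 11/25 + 14/25 + 1 = 113/50 = 2.26 bits/symbol.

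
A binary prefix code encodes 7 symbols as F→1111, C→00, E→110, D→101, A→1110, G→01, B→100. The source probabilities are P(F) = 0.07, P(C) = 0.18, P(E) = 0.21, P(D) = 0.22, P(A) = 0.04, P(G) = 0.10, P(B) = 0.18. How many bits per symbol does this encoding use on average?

L̄ = Σ pᵢ·ℓᵢ = 0.07·4 + 0.18·2 + 0.21·3 + 0.22·3 + 0.04·4 + 0.10·2 + 0.18·3 = 2.83 bits/symbol.

2.83 bits/symbol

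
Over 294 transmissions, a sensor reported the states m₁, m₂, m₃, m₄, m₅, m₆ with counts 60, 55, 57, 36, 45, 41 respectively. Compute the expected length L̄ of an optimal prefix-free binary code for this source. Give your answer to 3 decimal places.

Probabilities are the counts divided by 294.
Repeatedly combine the two least-probable nodes; the expected code length is the sum of the merged weights.
merge 6/49 + 41/294 → 11/42
merge 15/98 + 55/294 → 50/147
merge 19/98 + 10/49 → 39/98
merge 11/42 + 50/147 → 59/98
merge 39/98 + 59/98 → 1
L = 11/42 + 50/147 + 39/98 + 59/98 + 1 = 255/98 ≈ 2.602 bits/symbol.

2.602 bits/symbol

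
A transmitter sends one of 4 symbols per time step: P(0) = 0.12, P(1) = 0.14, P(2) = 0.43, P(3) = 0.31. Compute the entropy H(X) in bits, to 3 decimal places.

1.812 bits

H = −Σ pᵢ log₂ pᵢ.
−0.12·log₂(0.12) = 0.3671
−0.14·log₂(0.14) = 0.3971
−0.43·log₂(0.43) = 0.5236
−0.31·log₂(0.31) = 0.5238
Sum ≈ 1.8115 → 1.812 bits.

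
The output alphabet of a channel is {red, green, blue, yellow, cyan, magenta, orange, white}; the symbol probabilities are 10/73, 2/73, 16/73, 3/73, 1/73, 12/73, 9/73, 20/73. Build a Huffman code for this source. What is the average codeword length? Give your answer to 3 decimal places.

Repeatedly combine the two least-probable nodes; the expected code length is the sum of the merged weights.
merge 1/73 + 2/73 → 3/73
merge 3/73 + 3/73 → 6/73
merge 6/73 + 9/73 → 15/73
merge 10/73 + 12/73 → 22/73
merge 15/73 + 16/73 → 31/73
merge 20/73 + 22/73 → 42/73
merge 31/73 + 42/73 → 1
L = 3/73 + 6/73 + 15/73 + 22/73 + 31/73 + 42/73 + 1 = 192/73 ≈ 2.630 bits/symbol.

2.630 bits/symbol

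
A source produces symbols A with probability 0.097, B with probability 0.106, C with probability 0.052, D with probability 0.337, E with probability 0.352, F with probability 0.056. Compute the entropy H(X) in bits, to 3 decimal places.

2.183 bits

H = −Σ pᵢ log₂ pᵢ.
−0.097·log₂(0.097) = 0.3265
−0.106·log₂(0.106) = 0.3432
−0.052·log₂(0.052) = 0.2218
−0.337·log₂(0.337) = 0.5288
−0.352·log₂(0.352) = 0.5302
−0.056·log₂(0.056) = 0.2329
Sum ≈ 2.1834 → 2.183 bits.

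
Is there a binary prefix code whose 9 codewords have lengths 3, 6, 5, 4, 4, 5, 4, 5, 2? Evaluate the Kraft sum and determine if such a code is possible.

With common denominator 2^6 = 64: Σ 2^(−ℓᵢ) = 8/64 + 1/64 + 2/64 + 4/64 + 4/64 + 2/64 + 4/64 + 2/64 + 16/64 = 43/64 = 0.671875.
Kraft's inequality requires Σ ≤ 1; here Σ = 0.671875 ≤ 1, so such a prefix code exists.

0.671875; yes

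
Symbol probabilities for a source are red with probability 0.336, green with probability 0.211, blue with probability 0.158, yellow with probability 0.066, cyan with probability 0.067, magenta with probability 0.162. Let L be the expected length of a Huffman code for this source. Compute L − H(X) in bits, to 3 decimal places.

Entropy H = −Σ p log₂ p ≈ 2.3684 bits.
Huffman merges: 33/500+67/1000→133/1000; 133/1000+79/500→291/1000; 81/500+211/1000→373/1000; 291/1000+42/125→627/1000; 373/1000+627/1000→1. L = 303/125 ≈ 2.4240.
L − H = 2.4240 − 2.3684 = 0.056 bits.

0.056 bits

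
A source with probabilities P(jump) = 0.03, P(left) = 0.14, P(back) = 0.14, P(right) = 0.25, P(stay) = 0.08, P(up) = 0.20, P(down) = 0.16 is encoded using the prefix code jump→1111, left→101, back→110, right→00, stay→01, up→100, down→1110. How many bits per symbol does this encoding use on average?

2.86 bits/symbol

L̄ = Σ pᵢ·ℓᵢ = 0.03·4 + 0.14·3 + 0.14·3 + 0.25·2 + 0.08·2 + 0.20·3 + 0.16·4 = 2.86 bits/symbol.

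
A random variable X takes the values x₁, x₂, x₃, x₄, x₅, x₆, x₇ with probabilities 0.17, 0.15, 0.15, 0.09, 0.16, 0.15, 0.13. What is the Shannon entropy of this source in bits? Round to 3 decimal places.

2.785 bits

H = −Σ pᵢ log₂ pᵢ.
−0.17·log₂(0.17) = 0.4346
−0.15·log₂(0.15) = 0.4105
−0.15·log₂(0.15) = 0.4105
−0.09·log₂(0.09) = 0.3127
−0.16·log₂(0.16) = 0.4230
−0.15·log₂(0.15) = 0.4105
−0.13·log₂(0.13) = 0.3826
Sum ≈ 2.7845 → 2.785 bits.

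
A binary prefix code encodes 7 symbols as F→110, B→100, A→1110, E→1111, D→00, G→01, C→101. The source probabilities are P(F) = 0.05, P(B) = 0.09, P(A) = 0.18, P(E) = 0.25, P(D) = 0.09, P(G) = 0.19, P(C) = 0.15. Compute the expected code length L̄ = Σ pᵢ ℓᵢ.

L̄ = Σ pᵢ·ℓᵢ = 0.05·3 + 0.09·3 + 0.18·4 + 0.25·4 + 0.09·2 + 0.19·2 + 0.15·3 = 3.15 bits/symbol.

3.15 bits/symbol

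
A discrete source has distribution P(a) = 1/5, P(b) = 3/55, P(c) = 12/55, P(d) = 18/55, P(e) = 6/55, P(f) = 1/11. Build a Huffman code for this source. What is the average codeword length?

2.4 bits/symbol

Repeatedly combine the two least-probable nodes; the expected code length is the sum of the merged weights.
merge 3/55 + 1/11 → 8/55
merge 6/55 + 8/55 → 14/55
merge 1/5 + 12/55 → 23/55
merge 14/55 + 18/55 → 32/55
merge 23/55 + 32/55 → 1
L = 8/55 + 14/55 + 23/55 + 32/55 + 1 = 12/5 = 2.4 bits/symbol.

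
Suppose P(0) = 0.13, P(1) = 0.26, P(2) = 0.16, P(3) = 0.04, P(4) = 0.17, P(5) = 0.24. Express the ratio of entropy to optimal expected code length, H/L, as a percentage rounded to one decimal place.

Entropy H = −Σ p log₂ p ≈ 2.4254 bits.
Huffman merges: 1/25+13/100→17/100; 4/25+17/100→33/100; 17/100+6/25→41/100; 13/50+33/100→59/100; 41/100+59/100→1. L = 5/2 ≈ 2.5000.
Efficiency = H/L = 2.4254/2.5000 = 97.0%.

97.0%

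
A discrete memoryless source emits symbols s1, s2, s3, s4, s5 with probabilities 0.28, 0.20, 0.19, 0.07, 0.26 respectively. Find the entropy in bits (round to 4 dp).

H = −Σ pᵢ log₂ pᵢ.
−0.28·log₂(0.28) = 0.5142
−0.20·log₂(0.20) = 0.4644
−0.19·log₂(0.19) = 0.4552
−0.07·log₂(0.07) = 0.2686
−0.26·log₂(0.26) = 0.5053
Sum ≈ 2.2077 → 2.2077 bits.

2.2077 bits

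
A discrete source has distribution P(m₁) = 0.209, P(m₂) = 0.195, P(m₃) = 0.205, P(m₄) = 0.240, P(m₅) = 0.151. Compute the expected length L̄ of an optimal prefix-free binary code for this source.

2.346 bits/symbol

Repeatedly combine the two least-probable nodes; the expected code length is the sum of the merged weights.
merge 151/1000 + 39/200 → 173/500
merge 41/200 + 209/1000 → 207/500
merge 6/25 + 173/500 → 293/500
merge 207/500 + 293/500 → 1
L = 173/500 + 207/500 + 293/500 + 1 = 1173/500 = 2.346 bits/symbol.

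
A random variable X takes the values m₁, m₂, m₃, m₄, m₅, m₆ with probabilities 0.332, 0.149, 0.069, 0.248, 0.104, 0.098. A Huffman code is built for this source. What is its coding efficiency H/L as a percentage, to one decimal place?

Entropy H = −Σ p log₂ p ≈ 2.3704 bits.
Huffman merges: 69/1000+49/500→167/1000; 13/125+149/1000→253/1000; 167/1000+31/125→83/200; 253/1000+83/250→117/200; 83/200+117/200→1. L = 121/50 ≈ 2.4200.
Efficiency = H/L = 2.3704/2.4200 = 98.0%.

98.0%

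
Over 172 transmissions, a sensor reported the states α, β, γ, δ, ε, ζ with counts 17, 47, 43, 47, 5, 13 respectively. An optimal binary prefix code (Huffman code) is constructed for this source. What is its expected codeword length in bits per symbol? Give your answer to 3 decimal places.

Probabilities are the counts divided by 172.
Repeatedly combine the two least-probable nodes; the expected code length is the sum of the merged weights.
merge 5/172 + 13/172 → 9/86
merge 17/172 + 9/86 → 35/172
merge 35/172 + 1/4 → 39/86
merge 47/172 + 47/172 → 47/86
merge 39/86 + 47/86 → 1
L = 9/86 + 35/172 + 39/86 + 47/86 + 1 = 397/172 ≈ 2.308 bits/symbol.

2.308 bits/symbol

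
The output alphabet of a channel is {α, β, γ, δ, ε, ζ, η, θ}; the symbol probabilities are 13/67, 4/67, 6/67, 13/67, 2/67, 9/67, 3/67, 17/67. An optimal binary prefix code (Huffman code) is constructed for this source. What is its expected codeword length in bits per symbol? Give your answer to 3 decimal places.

Repeatedly combine the two least-probable nodes; the expected code length is the sum of the merged weights.
merge 2/67 + 3/67 → 5/67
merge 4/67 + 5/67 → 9/67
merge 6/67 + 9/67 → 15/67
merge 9/67 + 13/67 → 22/67
merge 13/67 + 15/67 → 28/67
merge 17/67 + 22/67 → 39/67
merge 28/67 + 39/67 → 1
L = 5/67 + 9/67 + 15/67 + 22/67 + 28/67 + 39/67 + 1 = 185/67 ≈ 2.761 bits/symbol.

2.761 bits/symbol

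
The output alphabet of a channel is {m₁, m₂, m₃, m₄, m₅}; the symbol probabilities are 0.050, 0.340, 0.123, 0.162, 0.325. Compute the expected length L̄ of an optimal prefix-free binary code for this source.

2.168 bits/symbol

Repeatedly combine the two least-probable nodes; the expected code length is the sum of the merged weights.
merge 1/20 + 123/1000 → 173/1000
merge 81/500 + 173/1000 → 67/200
merge 13/40 + 67/200 → 33/50
merge 17/50 + 33/50 → 1
L = 173/1000 + 67/200 + 33/50 + 1 = 271/125 = 2.168 bits/symbol.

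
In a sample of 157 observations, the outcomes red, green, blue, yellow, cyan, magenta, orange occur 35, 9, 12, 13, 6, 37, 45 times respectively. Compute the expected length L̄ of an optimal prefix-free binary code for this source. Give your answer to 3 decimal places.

Probabilities are the counts divided by 157.
Repeatedly combine the two least-probable nodes; the expected code length is the sum of the merged weights.
merge 6/157 + 9/157 → 15/157
merge 12/157 + 13/157 → 25/157
merge 15/157 + 25/157 → 40/157
merge 35/157 + 37/157 → 72/157
merge 40/157 + 45/157 → 85/157
merge 72/157 + 85/157 → 1
L = 15/157 + 25/157 + 40/157 + 72/157 + 85/157 + 1 = 394/157 ≈ 2.510 bits/symbol.

2.510 bits/symbol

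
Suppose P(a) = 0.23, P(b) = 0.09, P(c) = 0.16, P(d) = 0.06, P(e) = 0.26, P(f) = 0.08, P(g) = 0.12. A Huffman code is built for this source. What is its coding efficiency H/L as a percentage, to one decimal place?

Entropy H = −Σ p log₂ p ≈ 2.6307 bits.
Huffman merges: 3/50+2/25→7/50; 9/100+3/25→21/100; 7/50+4/25→3/10; 21/100+23/100→11/25; 13/50+3/10→14/25; 11/25+14/25→1. L = 53/20 ≈ 2.6500.
Efficiency = H/L = 2.6307/2.6500 = 99.3%.

99.3%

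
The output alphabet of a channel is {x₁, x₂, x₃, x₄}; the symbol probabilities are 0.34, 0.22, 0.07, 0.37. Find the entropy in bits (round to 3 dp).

1.809 bits

H = −Σ pᵢ log₂ pᵢ.
−0.34·log₂(0.34) = 0.5292
−0.22·log₂(0.22) = 0.4806
−0.07·log₂(0.07) = 0.2686
−0.37·log₂(0.37) = 0.5307
Sum ≈ 1.8090 → 1.809 bits.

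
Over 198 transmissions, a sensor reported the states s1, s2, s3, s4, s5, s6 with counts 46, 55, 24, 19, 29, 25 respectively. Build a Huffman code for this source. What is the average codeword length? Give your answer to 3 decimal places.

Probabilities are the counts divided by 198.
Repeatedly combine the two least-probable nodes; the expected code length is the sum of the merged weights.
merge 19/198 + 4/33 → 43/198
merge 25/198 + 29/198 → 3/11
merge 43/198 + 23/99 → 89/198
merge 3/11 + 5/18 → 109/198
merge 89/198 + 109/198 → 1
L = 43/198 + 3/11 + 89/198 + 109/198 + 1 = 493/198 ≈ 2.490 bits/symbol.

2.490 bits/symbol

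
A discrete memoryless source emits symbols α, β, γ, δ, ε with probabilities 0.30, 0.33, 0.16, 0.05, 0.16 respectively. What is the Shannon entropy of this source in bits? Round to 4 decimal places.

2.1110 bits

H = −Σ pᵢ log₂ pᵢ.
−0.30·log₂(0.30) = 0.5211
−0.33·log₂(0.33) = 0.5278
−0.16·log₂(0.16) = 0.4230
−0.05·log₂(0.05) = 0.2161
−0.16·log₂(0.16) = 0.4230
Sum ≈ 2.1110 → 2.1110 bits.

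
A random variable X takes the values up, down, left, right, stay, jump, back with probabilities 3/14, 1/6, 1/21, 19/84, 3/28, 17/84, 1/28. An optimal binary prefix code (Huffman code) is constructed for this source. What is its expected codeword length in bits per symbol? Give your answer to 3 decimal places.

Repeatedly combine the two least-probable nodes; the expected code length is the sum of the merged weights.
merge 1/28 + 1/21 → 1/12
merge 1/12 + 3/28 → 4/21
merge 1/6 + 4/21 → 5/14
merge 17/84 + 3/14 → 5/12
merge 19/84 + 5/14 → 7/12
merge 5/12 + 7/12 → 1
L = 1/12 + 4/21 + 5/14 + 5/12 + 7/12 + 1 = 221/84 ≈ 2.631 bits/symbol.

2.631 bits/symbol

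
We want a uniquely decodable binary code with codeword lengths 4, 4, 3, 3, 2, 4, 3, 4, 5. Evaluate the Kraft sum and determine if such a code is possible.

0.90625; yes

With common denominator 2^5 = 32: Σ 2^(−ℓᵢ) = 2/32 + 2/32 + 4/32 + 4/32 + 8/32 + 2/32 + 4/32 + 2/32 + 1/32 = 29/32 = 0.90625.
Kraft's inequality requires Σ ≤ 1; here Σ = 0.90625 ≤ 1, so such a prefix code exists.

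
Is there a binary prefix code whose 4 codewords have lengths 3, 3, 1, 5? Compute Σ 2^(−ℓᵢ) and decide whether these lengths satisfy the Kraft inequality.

0.78125; yes

With common denominator 2^5 = 32: Σ 2^(−ℓᵢ) = 4/32 + 4/32 + 16/32 + 1/32 = 25/32 = 0.78125.
Kraft's inequality requires Σ ≤ 1; here Σ = 0.78125 ≤ 1, so such a prefix code exists.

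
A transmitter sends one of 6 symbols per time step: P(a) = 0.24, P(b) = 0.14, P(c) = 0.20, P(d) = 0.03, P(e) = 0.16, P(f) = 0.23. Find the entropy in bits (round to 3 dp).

2.418 bits

H = −Σ pᵢ log₂ pᵢ.
−0.24·log₂(0.24) = 0.4941
−0.14·log₂(0.14) = 0.3971
−0.20·log₂(0.20) = 0.4644
−0.03·log₂(0.03) = 0.1518
−0.16·log₂(0.16) = 0.4230
−0.23·log₂(0.23) = 0.4877
Sum ≈ 2.4181 → 2.418 bits.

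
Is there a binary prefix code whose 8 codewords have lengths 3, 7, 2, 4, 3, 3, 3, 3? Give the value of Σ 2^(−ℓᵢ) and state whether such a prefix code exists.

With common denominator 2^7 = 128: Σ 2^(−ℓᵢ) = 16/128 + 1/128 + 32/128 + 8/128 + 16/128 + 16/128 + 16/128 + 16/128 = 121/128 = 0.9453125.
Kraft's inequality requires Σ ≤ 1; here Σ = 0.9453125 ≤ 1, so such a prefix code exists.

0.9453125; yes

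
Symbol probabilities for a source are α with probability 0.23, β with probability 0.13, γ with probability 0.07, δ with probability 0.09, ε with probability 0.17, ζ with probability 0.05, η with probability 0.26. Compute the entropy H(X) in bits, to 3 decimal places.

H = −Σ pᵢ log₂ pᵢ.
−0.23·log₂(0.23) = 0.4877
−0.13·log₂(0.13) = 0.3826
−0.07·log₂(0.07) = 0.2686
−0.09·log₂(0.09) = 0.3127
−0.17·log₂(0.17) = 0.4346
−0.05·log₂(0.05) = 0.2161
−0.26·log₂(0.26) = 0.5053
Sum ≈ 2.6075 → 2.607 bits.

2.607 bits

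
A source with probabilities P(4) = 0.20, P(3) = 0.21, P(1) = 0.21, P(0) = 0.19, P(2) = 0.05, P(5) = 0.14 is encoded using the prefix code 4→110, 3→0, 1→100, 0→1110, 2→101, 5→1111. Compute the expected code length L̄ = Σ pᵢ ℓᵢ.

L̄ = Σ pᵢ·ℓᵢ = 0.20·3 + 0.21·1 + 0.21·3 + 0.19·4 + 0.05·3 + 0.14·4 = 2.91 bits/symbol.

2.91 bits/symbol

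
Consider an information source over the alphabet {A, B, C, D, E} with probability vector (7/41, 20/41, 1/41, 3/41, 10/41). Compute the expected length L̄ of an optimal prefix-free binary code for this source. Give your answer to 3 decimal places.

1.878 bits/symbol

Repeatedly combine the two least-probable nodes; the expected code length is the sum of the merged weights.
merge 1/41 + 3/41 → 4/41
merge 4/41 + 7/41 → 11/41
merge 10/41 + 11/41 → 21/41
merge 20/41 + 21/41 → 1
L = 4/41 + 11/41 + 21/41 + 1 = 77/41 ≈ 1.878 bits/symbol.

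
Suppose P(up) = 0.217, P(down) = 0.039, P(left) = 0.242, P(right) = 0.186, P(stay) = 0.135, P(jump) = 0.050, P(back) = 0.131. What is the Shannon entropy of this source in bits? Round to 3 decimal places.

H = −Σ pᵢ log₂ pᵢ.
−0.217·log₂(0.217) = 0.4783
−0.039·log₂(0.039) = 0.1825
−0.242·log₂(0.242) = 0.4954
−0.186·log₂(0.186) = 0.4514
−0.135·log₂(0.135) = 0.3900
−0.050·log₂(0.050) = 0.2161
−0.131·log₂(0.131) = 0.3841
Sum ≈ 2.5978 → 2.598 bits.

2.598 bits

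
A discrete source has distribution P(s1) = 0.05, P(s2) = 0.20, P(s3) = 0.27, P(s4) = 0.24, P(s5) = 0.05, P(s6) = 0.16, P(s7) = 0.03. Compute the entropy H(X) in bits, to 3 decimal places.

H = −Σ pᵢ log₂ pᵢ.
−0.05·log₂(0.05) = 0.2161
−0.20·log₂(0.20) = 0.4644
−0.27·log₂(0.27) = 0.5100
−0.24·log₂(0.24) = 0.4941
−0.05·log₂(0.05) = 0.2161
−0.16·log₂(0.16) = 0.4230
−0.03·log₂(0.03) = 0.1518
Sum ≈ 2.4755 → 2.476 bits.

2.476 bits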